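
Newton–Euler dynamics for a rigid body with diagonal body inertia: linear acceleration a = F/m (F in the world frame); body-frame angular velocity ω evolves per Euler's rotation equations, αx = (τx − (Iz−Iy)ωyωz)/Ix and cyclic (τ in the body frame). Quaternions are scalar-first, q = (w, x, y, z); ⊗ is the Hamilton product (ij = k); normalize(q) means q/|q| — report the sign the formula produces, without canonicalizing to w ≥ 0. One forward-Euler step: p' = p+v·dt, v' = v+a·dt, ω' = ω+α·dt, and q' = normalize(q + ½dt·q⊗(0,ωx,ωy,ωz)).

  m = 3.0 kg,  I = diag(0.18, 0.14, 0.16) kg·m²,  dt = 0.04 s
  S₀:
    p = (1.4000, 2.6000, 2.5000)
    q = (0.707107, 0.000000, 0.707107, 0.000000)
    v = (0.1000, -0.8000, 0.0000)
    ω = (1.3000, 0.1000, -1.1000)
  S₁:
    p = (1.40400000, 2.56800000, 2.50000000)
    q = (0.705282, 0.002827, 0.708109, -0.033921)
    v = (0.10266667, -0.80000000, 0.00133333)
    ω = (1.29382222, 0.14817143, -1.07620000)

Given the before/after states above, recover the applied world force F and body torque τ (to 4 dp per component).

Δω = ω₁−ω₀ = (-0.00617778, 0.04817143, 0.02380000)
ω₀×(Iω₀) = (-0.0022, -0.0286, -0.0052)
applied torque τ = (-0.0300, 0.1400, 0.0900)
velocity change Δv = (0.00266667, 0.00000000, 0.00133333)
applied force F = (0.2000, 0.0000, 0.1000)

F = (0.2000, 0.0000, 0.1000)
τ = (-0.0300, 0.1400, 0.0900)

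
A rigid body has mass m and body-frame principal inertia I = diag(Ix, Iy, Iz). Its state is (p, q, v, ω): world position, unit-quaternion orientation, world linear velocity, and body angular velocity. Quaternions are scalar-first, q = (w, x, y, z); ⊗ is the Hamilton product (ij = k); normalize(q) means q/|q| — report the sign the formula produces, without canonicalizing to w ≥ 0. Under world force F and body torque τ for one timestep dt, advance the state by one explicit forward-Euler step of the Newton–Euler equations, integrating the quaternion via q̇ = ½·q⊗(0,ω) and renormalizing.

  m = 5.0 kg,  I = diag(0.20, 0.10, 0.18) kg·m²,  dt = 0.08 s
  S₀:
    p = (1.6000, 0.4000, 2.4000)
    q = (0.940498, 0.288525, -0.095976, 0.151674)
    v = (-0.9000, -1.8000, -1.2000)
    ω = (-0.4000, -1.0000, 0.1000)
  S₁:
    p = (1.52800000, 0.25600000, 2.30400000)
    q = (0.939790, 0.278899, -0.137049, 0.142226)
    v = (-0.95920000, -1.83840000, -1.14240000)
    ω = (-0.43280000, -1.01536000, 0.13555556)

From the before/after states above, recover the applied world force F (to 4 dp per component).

F = (-3.7000, -2.4000, 3.6000)

v₁ − v₀ = (-0.05920000, -0.03840000, 0.05760000)
applied force F = (-3.7000, -2.4000, 3.6000)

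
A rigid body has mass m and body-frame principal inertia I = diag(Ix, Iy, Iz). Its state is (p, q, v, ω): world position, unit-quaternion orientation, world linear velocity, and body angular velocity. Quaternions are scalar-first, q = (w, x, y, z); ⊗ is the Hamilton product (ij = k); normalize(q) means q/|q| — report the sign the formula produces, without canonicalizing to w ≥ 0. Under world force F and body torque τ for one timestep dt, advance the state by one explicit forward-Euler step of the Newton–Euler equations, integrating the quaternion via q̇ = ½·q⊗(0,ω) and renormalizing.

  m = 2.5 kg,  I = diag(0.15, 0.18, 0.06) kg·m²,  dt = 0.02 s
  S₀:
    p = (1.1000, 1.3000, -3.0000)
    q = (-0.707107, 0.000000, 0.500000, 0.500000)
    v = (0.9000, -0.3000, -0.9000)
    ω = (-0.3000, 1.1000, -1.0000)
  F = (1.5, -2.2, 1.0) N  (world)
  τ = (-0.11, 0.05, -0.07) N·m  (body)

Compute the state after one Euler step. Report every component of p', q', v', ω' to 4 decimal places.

p' = (1.1180, 1.2940, -3.0180)
q' = (-0.7075, -0.0084, 0.4907, 0.5085)
v' = (0.9120, -0.3176, -0.8920)
ω' = (-0.3323, 1.1026, -1.0200)

angular accel α = (-1.6133, 0.1278, -1.0017)
ω' = ω + α·dt = (-0.3323, 1.1026, -1.0200)
Hamilton product q⊗(0,ω) = (-0.0500000, -0.8378679, -0.9278177, 0.8571070)
updated quaternion q' = (-0.7075, -0.0084, 0.4907, 0.5085)
new position p' = (1.1180, 1.2940, -3.0180)
new velocity v' = (0.9120, -0.3176, -0.8920)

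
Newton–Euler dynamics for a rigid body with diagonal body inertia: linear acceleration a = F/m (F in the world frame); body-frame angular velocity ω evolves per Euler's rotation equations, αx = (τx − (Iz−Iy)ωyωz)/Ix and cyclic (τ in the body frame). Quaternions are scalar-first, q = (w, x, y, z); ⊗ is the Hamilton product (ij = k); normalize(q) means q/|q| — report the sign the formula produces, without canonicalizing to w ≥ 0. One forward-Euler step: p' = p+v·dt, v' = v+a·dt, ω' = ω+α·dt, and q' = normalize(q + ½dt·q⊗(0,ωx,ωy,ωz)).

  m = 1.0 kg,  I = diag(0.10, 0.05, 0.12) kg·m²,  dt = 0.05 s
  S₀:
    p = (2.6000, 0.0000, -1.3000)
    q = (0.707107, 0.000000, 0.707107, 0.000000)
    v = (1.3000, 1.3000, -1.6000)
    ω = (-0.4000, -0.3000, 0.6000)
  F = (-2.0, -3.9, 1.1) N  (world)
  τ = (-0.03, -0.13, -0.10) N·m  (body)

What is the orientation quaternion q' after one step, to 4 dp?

2q̇ = q⊗(0,ω) = (0.2121321, 0.1414214, -0.2121321, 0.7071070)
q + ½dt·q⊗(0,ω), renormalized = (0.7123, 0.0035, 0.7017, 0.0177)

q' = (0.7123, 0.0035, 0.7017, 0.0177)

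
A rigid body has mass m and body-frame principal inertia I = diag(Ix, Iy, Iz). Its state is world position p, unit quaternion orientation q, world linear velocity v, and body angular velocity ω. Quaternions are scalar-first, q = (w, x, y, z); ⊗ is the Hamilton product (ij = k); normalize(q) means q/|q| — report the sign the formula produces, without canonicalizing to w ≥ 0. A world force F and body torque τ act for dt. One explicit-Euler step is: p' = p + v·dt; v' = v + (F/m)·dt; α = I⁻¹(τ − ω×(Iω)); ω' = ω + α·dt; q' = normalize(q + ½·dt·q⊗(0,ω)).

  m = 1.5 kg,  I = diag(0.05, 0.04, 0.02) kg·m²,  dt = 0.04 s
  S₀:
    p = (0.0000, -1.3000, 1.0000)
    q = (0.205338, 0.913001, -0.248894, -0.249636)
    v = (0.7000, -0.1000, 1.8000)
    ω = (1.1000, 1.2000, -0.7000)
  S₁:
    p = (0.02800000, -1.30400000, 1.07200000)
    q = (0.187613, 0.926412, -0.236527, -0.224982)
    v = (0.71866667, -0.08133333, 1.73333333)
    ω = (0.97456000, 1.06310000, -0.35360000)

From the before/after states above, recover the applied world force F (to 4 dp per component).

F = (0.7000, 0.7000, -2.5000)

velocity change Δv = (0.01866667, 0.01866667, -0.06666667)
m·(v₁−v₀)/dt = (0.7000, 0.7000, -2.5000)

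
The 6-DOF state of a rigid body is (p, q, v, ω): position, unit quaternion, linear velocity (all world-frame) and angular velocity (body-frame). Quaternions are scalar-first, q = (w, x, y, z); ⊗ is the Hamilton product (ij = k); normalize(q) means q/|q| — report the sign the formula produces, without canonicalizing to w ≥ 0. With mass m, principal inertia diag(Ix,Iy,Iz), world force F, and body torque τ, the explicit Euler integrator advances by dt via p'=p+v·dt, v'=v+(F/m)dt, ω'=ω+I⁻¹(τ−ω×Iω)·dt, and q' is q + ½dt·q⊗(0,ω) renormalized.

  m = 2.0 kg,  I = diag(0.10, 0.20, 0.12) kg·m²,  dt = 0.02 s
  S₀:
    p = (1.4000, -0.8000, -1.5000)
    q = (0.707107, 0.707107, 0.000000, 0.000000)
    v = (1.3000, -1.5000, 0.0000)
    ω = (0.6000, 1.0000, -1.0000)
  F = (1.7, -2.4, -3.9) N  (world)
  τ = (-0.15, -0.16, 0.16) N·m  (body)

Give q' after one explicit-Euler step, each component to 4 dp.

q' = (0.7028, 0.7113, 0.0141, 0.0000)

q⊗(0,ω) = (-0.4242642, 0.4242642, 1.4142140, 0.0000000)
q + ½dt·q⊗(0,ω), renormalized = (0.7028, 0.7113, 0.0141, 0.0000)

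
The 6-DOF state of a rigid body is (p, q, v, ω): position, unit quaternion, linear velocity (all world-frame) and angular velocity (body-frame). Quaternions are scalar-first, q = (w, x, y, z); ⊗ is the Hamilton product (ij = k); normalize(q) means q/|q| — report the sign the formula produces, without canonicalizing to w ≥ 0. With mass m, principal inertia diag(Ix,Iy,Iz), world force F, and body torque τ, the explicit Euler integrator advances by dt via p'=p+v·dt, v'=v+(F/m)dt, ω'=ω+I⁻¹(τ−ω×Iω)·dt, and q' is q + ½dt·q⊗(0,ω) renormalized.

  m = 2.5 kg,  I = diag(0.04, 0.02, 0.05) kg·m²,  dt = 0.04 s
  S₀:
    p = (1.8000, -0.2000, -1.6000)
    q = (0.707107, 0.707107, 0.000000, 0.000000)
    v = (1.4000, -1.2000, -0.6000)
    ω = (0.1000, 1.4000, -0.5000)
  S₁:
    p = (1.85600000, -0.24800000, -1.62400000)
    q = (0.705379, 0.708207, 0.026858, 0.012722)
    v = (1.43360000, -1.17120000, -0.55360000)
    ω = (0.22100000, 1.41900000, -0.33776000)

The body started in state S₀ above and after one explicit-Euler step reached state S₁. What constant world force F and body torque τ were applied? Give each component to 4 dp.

rate change Δω = (0.12100000, 0.01900000, 0.16224000)
gyro term ω₀×Iω₀ = (-0.0210, 0.0005, -0.0028)
applied torque τ = (0.1000, 0.0100, 0.2000)
velocity change Δv = (0.03360000, 0.02880000, 0.04640000)
applied force F = (2.1000, 1.8000, 2.9000)

F = (2.1000, 1.8000, 2.9000)
τ = (0.1000, 0.0100, 0.2000)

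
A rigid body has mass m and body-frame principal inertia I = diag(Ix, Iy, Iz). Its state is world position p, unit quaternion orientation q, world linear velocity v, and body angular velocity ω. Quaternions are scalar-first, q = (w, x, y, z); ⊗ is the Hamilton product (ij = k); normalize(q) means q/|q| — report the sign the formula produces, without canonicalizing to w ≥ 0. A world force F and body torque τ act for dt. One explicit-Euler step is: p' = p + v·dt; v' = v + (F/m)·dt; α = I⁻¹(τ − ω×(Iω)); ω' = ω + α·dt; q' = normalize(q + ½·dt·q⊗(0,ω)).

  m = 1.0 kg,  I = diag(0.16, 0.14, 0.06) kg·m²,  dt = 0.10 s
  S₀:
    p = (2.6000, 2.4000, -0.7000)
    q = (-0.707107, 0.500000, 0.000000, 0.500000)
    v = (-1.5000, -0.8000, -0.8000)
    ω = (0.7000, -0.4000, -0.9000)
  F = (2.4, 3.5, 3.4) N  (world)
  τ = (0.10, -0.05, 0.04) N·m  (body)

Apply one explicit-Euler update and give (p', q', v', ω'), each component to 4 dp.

a = (2.4000, 3.5000, 3.4000)
p' = p + v·dt = (2.4500, 2.3200, -0.7800)
new velocity v' = (-1.2600, -0.4500, -0.4600)
α = I⁻¹(τ − ω×Iω) = (0.8050, 0.0929, 0.5733)
ω' = ω + α·dt = (0.7805, -0.3907, -0.8427)
2q̇ = q⊗(0,ω) = (0.1000000, -0.2949749, 1.0828428, 0.4363963)
q + ½dt·q⊗(0,ω), renormalized = (-0.7008, 0.4844, 0.0540, 0.5209)

p' = (2.4500, 2.3200, -0.7800)
q' = (-0.7008, 0.4844, 0.0540, 0.5209)
v' = (-1.2600, -0.4500, -0.4600)
ω' = (0.7805, -0.3907, -0.8427)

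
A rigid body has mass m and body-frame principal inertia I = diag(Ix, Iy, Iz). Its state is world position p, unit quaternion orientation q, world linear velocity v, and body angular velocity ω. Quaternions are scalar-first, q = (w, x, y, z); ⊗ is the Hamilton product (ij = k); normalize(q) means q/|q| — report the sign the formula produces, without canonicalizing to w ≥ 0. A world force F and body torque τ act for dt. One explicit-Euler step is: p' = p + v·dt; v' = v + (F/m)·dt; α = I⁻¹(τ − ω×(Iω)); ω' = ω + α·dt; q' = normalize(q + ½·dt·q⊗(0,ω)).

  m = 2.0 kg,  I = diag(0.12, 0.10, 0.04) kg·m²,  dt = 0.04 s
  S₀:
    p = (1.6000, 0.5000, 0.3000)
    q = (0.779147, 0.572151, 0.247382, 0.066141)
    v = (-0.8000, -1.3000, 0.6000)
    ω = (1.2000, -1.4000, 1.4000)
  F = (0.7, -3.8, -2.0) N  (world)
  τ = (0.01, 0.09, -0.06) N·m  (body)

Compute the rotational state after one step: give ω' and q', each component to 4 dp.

ω' = (1.1641, -1.4178, 1.3064)
q' = (0.7697, 0.5990, 0.2109, 0.0659)

angular accel α = (-0.8967, -0.4440, -2.3400)
ω + α·dt = (1.1641, -1.4178, 1.3064)
q⊗(0,ω) = (-0.4328438, 1.3739086, -1.8124480, -0.0070640)
q + ½dt·q⊗(0,ω), renormalized = (0.7697, 0.5990, 0.2109, 0.0659)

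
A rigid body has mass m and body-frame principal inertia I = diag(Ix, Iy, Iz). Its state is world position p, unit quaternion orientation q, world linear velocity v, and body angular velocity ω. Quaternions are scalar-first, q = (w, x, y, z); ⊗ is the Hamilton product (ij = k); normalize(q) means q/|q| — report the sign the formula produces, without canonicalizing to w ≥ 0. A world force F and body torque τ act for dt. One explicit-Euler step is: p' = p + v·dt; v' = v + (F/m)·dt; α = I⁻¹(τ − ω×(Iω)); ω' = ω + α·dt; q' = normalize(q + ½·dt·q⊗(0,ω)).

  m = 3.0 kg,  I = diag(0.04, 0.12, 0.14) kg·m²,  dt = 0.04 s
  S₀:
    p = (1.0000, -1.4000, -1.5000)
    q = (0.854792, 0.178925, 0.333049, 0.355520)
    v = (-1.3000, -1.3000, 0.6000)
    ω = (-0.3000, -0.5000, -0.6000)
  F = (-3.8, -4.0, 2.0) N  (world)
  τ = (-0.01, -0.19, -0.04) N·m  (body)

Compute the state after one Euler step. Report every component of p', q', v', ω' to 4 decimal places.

p' = (0.9480, -1.4520, -1.4760)
q' = (0.8633, 0.1733, 0.3245, 0.3454)
v' = (-1.3507, -1.3533, 0.6267)
ω' = (-0.3160, -0.5573, -0.6149)

a = (-1.2667, -1.3333, 0.6667)
new position p' = (0.9480, -1.4520, -1.4760)
v + (F/m)dt = (-1.3507, -1.3533, 0.6267)
ω×(Iω) gyroscopic = (0.0060, -0.0180, 0.0120)
(τ − ω×Iω)/I = (-0.4000, -1.4333, -0.3714)
ω + α·dt = (-0.3160, -0.5573, -0.6149)
Hamilton product q⊗(0,ω) = (0.4335140, -0.2785070, -0.4266970, -0.5024230)
updated quaternion q' = (0.8633, 0.1733, 0.3245, 0.3454)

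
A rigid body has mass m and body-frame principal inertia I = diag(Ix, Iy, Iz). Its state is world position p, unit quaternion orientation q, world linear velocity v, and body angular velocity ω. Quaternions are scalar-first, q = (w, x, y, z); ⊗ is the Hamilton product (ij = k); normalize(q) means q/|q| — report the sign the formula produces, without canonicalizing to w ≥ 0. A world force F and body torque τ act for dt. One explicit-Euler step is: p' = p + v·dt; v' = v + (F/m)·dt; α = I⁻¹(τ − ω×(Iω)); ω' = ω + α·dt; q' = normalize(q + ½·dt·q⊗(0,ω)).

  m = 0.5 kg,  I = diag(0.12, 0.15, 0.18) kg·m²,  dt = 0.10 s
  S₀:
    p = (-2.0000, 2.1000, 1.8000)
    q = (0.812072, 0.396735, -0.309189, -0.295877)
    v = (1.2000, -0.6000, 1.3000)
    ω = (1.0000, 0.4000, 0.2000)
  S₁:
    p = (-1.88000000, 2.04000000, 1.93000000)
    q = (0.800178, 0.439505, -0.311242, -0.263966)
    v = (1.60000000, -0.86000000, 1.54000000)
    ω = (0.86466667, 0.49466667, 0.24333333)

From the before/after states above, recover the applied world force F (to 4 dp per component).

F = (2.0000, -1.3000, 1.2000)

v₁ − v₀ = (0.40000000, -0.26000000, 0.24000000)
m·(v₁−v₀)/dt = (2.0000, -1.3000, 1.2000)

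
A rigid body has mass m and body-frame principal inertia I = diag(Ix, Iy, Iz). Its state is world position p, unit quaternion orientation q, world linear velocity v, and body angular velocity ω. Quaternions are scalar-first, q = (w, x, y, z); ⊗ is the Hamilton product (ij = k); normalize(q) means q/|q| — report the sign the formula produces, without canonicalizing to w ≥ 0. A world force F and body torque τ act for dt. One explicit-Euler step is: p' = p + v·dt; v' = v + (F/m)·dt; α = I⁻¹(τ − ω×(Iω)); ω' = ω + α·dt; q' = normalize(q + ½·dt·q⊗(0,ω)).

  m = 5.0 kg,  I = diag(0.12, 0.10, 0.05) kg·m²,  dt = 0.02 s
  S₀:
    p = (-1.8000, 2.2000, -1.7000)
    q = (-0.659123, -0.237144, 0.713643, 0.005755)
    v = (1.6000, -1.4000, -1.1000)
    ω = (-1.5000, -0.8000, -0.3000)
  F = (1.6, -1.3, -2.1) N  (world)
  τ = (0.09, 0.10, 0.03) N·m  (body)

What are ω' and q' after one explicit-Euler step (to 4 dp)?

ω' = (-1.4830, -0.7863, -0.2784)
q' = (-0.6569, -0.2293, 0.7180, 0.0203)

gyro term ω×Iω = (-0.0120, 0.0315, -0.0240)
(τ − ω×Iω)/I = (0.8500, 0.6850, 1.0800)
new body rate ω' = (-1.4830, -0.7863, -0.2784)
2q̇ = q⊗(0,ω) = (0.2169249, 0.7791956, 0.4475227, 1.4579166)
updated quaternion q' = (-0.6569, -0.2293, 0.7180, 0.0203)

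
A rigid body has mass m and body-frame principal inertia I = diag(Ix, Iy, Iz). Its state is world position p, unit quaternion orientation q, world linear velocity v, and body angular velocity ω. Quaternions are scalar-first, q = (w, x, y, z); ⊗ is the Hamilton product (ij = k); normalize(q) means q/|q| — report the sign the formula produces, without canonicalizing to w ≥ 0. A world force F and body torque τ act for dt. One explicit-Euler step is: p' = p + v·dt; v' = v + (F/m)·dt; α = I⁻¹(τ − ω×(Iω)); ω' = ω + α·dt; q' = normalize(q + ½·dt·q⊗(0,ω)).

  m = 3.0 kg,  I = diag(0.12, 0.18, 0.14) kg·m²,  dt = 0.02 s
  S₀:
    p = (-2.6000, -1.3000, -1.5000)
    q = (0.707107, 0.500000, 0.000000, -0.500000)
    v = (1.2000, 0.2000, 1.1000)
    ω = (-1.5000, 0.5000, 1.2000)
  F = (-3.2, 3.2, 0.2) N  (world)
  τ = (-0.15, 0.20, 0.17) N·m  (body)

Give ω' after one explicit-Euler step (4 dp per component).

precession coupling ω×(Iω) = (-0.0240, 0.0360, -0.0450)
(τ − ω×Iω)/I = (-1.0500, 0.9111, 1.5357)
ω + α·dt = (-1.5210, 0.5182, 1.2307)

ω' = (-1.5210, 0.5182, 1.2307)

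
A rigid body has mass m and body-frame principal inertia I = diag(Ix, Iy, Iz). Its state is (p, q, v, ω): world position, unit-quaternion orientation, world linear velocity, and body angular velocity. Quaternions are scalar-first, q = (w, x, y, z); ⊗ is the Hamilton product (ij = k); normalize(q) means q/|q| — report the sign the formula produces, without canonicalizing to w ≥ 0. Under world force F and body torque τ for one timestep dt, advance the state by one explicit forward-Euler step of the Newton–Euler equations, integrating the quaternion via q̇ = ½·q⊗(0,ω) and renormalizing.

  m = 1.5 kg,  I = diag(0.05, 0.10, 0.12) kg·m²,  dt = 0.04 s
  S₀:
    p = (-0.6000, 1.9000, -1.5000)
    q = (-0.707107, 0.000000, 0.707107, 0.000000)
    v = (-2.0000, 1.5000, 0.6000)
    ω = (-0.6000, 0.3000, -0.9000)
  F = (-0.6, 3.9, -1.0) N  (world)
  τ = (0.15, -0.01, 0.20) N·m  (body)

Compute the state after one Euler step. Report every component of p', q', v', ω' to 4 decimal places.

a = (-0.4000, 2.6000, -0.6667)
p' = p + v·dt = (-0.6800, 1.9600, -1.4760)
v + (F/m)dt = (-2.0160, 1.6040, 0.5733)
precession coupling ω×(Iω) = (-0.0054, -0.0378, -0.0090)
(τ − ω×Iω)/I = (3.1080, 0.2780, 1.7417)
ω' = ω + α·dt = (-0.4757, 0.3111, -0.8303)
Hamilton product q⊗(0,ω) = (-0.2121321, -0.2121321, -0.2121321, 1.0606605)
updated quaternion q' = (-0.7112, -0.0042, 0.7027, 0.0212)

p' = (-0.6800, 1.9600, -1.4760)
q' = (-0.7112, -0.0042, 0.7027, 0.0212)
v' = (-2.0160, 1.6040, 0.5733)
ω' = (-0.4757, 0.3111, -0.8303)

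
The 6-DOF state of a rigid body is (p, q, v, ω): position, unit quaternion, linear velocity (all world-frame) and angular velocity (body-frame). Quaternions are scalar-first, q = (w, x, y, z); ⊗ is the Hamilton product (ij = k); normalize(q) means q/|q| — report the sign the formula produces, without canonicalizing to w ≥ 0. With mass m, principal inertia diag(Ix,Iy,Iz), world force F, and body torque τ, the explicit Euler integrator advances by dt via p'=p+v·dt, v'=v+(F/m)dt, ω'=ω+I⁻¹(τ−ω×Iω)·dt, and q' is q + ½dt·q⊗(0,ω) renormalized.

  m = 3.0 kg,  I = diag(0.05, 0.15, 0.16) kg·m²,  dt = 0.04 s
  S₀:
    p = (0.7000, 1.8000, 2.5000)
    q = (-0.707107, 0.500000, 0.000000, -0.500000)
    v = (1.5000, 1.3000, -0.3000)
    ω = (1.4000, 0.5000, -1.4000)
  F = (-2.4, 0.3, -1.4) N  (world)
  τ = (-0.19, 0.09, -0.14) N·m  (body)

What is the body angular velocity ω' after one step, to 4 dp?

angular accel α = (-3.6600, -0.8373, -1.3125)
ω' = ω + α·dt = (1.2536, 0.4665, -1.4525)

ω' = (1.2536, 0.4665, -1.4525)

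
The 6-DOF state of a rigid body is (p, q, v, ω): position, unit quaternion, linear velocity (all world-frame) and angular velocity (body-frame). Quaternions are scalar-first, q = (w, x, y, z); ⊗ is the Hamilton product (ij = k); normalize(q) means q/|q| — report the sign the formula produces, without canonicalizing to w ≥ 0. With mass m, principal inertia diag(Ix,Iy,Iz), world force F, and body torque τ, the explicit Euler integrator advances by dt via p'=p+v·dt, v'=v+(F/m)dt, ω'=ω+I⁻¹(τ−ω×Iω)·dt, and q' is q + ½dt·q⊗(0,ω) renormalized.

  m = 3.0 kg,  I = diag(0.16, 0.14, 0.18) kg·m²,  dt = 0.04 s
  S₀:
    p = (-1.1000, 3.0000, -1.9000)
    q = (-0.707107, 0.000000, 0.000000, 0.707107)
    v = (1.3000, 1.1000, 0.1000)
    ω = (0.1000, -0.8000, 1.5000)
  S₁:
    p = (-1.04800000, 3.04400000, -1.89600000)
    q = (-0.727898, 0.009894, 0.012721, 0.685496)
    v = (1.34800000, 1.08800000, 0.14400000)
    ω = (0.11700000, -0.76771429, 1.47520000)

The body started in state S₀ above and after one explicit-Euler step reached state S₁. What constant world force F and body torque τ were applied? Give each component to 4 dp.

F = (3.6000, -0.9000, 3.3000)
τ = (0.0200, 0.1100, -0.1100)

Δv = v₁−v₀ = (0.04800000, -0.01200000, 0.04400000)
applied force F = (3.6000, -0.9000, 3.3000)
Δω = ω₁−ω₀ = (0.01700000, 0.03228571, -0.02480000)
applied torque τ = (0.0200, 0.1100, -0.1100)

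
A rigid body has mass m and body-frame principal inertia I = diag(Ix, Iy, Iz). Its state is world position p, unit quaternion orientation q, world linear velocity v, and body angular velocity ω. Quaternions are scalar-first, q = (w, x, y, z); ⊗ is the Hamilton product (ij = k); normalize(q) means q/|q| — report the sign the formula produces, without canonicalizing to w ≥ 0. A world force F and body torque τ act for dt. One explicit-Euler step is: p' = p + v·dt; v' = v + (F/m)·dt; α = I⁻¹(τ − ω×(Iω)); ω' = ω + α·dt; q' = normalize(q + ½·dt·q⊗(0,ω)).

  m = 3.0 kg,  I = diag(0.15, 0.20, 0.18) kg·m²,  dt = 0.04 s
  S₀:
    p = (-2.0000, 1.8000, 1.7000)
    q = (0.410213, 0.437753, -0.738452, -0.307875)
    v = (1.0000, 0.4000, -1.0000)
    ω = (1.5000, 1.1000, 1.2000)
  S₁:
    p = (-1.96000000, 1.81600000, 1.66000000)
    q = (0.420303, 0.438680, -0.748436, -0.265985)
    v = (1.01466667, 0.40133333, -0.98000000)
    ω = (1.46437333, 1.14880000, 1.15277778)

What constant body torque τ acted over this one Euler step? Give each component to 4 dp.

τ = (-0.1600, 0.1900, -0.1300)

ω₁ − ω₀ = (-0.03562667, 0.04880000, -0.04722222)
applied torque τ = (-0.1600, 0.1900, -0.1300)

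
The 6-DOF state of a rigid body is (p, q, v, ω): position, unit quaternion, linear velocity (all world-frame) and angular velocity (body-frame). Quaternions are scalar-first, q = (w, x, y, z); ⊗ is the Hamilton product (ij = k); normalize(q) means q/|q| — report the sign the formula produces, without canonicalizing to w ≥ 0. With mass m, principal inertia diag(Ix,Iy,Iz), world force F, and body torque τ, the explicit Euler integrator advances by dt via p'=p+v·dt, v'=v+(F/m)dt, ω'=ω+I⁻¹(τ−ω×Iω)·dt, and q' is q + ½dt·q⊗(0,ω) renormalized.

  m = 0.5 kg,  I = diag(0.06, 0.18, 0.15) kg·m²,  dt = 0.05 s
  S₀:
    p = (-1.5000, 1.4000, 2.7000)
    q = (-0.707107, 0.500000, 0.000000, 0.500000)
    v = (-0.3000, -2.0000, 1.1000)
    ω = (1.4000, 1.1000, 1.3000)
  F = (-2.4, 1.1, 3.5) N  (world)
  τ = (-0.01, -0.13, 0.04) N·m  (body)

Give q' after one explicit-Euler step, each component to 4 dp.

Hamilton product q⊗(0,ω) = (-1.3500000, -1.5399498, -0.7278177, -0.3692391)
updated quaternion q' = (-0.7397, 0.4608, -0.0182, 0.4900)

q' = (-0.7397, 0.4608, -0.0182, 0.4900)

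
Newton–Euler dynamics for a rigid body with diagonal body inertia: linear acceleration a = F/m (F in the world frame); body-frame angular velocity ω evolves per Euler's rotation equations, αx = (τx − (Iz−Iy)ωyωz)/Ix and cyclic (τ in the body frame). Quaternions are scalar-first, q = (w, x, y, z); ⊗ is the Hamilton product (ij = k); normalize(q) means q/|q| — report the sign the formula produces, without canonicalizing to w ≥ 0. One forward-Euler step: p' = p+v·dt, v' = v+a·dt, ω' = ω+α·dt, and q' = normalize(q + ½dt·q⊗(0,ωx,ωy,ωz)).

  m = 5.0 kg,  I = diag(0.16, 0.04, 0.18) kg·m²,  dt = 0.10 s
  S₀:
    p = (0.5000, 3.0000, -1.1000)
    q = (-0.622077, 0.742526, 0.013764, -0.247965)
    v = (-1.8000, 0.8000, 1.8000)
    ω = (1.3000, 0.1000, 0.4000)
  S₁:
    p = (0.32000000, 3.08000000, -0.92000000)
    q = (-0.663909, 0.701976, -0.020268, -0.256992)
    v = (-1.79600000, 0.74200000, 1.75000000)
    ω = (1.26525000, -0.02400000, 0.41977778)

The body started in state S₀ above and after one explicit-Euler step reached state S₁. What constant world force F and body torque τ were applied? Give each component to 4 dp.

ω₁ − ω₀ = (-0.03475000, -0.12400000, 0.01977778)
τ = I·(Δω/dt) + ω₀×(Iω₀) = (-0.0500, -0.0600, 0.0200)
Δv = v₁−v₀ = (0.00400000, -0.05800000, -0.05000000)
F = m·Δv/dt = (0.2000, -2.9000, -2.5000)

F = (0.2000, -2.9000, -2.5000)
τ = (-0.0500, -0.0600, 0.0200)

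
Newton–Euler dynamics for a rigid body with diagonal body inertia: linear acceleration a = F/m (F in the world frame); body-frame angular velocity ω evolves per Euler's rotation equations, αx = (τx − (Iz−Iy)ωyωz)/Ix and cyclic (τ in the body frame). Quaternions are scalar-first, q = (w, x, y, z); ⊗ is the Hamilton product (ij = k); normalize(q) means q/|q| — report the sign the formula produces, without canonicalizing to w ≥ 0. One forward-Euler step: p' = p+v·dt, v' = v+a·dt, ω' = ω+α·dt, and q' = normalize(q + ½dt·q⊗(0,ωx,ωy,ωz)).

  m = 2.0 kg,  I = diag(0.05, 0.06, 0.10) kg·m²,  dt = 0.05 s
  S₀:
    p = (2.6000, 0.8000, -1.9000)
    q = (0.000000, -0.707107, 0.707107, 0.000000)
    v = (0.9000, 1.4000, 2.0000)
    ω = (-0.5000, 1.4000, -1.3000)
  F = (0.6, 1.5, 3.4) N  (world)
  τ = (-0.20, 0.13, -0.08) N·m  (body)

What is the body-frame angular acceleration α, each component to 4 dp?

α = (-2.5440, 2.7083, -0.7300)

gyro term ω×Iω = (-0.0728, -0.0325, -0.0070)
α = I⁻¹(τ − ω×Iω) = (-2.5440, 2.7083, -0.7300)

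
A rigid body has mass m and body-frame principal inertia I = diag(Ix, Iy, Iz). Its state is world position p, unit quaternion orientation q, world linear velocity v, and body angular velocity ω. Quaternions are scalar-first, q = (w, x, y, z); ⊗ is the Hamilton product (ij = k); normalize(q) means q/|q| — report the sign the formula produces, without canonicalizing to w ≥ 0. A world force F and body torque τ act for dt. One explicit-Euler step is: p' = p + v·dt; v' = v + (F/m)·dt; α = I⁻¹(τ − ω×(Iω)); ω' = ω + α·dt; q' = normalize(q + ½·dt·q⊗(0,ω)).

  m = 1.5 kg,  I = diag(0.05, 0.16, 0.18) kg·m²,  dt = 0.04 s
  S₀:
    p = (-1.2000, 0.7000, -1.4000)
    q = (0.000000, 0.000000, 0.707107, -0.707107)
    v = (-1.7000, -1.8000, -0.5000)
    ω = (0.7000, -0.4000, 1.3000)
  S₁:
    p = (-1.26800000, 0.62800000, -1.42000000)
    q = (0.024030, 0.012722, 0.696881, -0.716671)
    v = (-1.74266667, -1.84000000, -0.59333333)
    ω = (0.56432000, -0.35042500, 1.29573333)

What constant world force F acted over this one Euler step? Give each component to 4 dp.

F = (-1.6000, -1.5000, -3.5000)

Δv = v₁−v₀ = (-0.04266667, -0.04000000, -0.09333333)
F = m·Δv/dt = (-1.6000, -1.5000, -3.5000)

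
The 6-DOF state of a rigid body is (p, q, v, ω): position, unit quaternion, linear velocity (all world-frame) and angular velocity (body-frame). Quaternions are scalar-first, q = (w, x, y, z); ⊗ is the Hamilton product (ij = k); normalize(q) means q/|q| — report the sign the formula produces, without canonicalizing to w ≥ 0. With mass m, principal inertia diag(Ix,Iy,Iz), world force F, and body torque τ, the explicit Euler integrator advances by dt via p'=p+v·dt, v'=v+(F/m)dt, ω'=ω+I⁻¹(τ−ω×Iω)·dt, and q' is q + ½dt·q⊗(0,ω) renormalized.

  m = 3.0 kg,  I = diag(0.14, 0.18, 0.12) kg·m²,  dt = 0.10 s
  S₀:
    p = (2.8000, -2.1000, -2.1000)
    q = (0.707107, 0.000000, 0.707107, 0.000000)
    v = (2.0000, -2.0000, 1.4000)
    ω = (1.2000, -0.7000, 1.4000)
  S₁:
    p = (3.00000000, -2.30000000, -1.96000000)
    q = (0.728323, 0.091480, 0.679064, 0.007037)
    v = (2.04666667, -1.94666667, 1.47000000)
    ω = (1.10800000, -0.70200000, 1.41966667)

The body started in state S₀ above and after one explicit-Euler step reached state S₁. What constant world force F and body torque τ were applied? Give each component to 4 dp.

rate change Δω = (-0.09200000, -0.00200000, 0.01966667)
τ = I·(Δω/dt) + ω₀×(Iω₀) = (-0.0700, 0.0300, -0.0100)
velocity change Δv = (0.04666667, 0.05333333, 0.07000000)
applied force F = (1.4000, 1.6000, 2.1000)

F = (1.4000, 1.6000, 2.1000)
τ = (-0.0700, 0.0300, -0.0100)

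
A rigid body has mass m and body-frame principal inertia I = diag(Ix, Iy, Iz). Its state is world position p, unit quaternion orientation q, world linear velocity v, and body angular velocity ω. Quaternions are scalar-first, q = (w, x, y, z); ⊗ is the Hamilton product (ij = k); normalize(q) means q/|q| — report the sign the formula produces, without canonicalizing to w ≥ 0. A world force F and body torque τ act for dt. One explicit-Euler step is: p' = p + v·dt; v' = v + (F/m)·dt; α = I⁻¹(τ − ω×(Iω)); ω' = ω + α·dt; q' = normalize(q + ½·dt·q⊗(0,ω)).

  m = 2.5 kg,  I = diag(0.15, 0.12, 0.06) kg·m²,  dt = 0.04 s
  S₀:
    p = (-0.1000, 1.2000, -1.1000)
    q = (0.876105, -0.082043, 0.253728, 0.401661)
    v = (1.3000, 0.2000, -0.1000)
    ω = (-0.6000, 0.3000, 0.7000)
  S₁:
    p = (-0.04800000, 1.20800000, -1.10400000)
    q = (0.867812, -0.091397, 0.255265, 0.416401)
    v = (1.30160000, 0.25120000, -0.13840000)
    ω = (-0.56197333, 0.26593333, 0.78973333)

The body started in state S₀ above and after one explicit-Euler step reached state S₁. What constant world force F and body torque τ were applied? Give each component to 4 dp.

F = (0.1000, 3.2000, -2.4000)
τ = (0.1300, -0.1400, 0.1400)

ω₁ − ω₀ = (0.03802667, -0.03406667, 0.08973333)
precession coupling = (-0.0126, -0.0378, 0.0054)
I·α + gyro = (0.1300, -0.1400, 0.1400)
Δv = v₁−v₀ = (0.00160000, 0.05120000, -0.03840000)
applied force F = (0.1000, 3.2000, -2.4000)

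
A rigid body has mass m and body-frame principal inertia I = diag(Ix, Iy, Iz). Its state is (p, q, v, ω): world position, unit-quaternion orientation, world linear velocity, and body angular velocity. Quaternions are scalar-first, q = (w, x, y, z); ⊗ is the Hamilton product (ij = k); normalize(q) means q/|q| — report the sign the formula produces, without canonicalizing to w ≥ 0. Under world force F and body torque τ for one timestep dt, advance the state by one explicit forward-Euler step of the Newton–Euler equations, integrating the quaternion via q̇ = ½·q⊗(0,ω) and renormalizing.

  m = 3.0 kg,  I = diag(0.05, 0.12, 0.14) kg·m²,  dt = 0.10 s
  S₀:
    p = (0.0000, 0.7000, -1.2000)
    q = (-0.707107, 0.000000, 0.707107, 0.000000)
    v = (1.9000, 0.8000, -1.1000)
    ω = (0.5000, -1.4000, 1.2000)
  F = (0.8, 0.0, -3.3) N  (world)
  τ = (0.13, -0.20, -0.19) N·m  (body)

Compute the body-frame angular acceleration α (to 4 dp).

gyro term ω×Iω = (-0.0336, -0.0540, -0.0490)
angular accel α = (3.2720, -1.2167, -1.0071)

α = (3.2720, -1.2167, -1.0071)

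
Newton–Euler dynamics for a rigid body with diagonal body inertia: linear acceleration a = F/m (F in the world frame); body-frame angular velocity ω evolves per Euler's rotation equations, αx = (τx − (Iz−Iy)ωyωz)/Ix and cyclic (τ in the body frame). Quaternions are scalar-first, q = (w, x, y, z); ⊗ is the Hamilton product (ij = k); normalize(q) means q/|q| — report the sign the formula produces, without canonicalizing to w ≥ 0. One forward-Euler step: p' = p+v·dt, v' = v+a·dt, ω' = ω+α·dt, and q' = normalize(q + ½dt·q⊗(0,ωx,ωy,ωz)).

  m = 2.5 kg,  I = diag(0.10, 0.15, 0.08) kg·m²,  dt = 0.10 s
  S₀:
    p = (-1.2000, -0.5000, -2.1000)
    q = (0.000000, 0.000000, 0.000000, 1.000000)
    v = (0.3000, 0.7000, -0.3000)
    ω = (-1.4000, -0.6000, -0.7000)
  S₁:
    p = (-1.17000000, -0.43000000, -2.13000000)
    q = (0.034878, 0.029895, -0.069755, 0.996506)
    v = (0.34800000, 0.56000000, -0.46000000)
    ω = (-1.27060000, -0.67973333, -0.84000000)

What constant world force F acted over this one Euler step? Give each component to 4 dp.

v₁ − v₀ = (0.04800000, -0.14000000, -0.16000000)
applied force F = (1.2000, -3.5000, -4.0000)

F = (1.2000, -3.5000, -4.0000)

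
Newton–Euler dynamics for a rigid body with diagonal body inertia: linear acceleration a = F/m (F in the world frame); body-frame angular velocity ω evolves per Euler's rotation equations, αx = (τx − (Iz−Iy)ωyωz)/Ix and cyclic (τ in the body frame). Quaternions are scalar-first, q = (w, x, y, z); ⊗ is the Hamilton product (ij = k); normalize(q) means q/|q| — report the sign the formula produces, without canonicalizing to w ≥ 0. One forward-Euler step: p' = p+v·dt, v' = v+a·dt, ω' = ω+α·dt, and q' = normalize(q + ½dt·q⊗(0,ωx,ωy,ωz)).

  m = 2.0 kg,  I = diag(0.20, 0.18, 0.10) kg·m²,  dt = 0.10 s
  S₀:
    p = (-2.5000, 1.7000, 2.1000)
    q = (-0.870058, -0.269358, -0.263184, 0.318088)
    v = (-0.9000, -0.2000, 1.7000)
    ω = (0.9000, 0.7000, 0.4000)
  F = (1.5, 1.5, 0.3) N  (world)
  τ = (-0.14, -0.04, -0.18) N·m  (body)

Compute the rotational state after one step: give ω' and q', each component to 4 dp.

(τ − ω×Iω)/I = (-0.5880, -0.4222, -1.6740)
ω' = ω + α·dt = (0.8412, 0.6578, 0.2326)
Hamilton product q⊗(0,ω) = (0.2994158, -1.1109874, -0.2150182, -0.2997082)
updated quaternion q' = (-0.8535, -0.3243, -0.2734, 0.3026)

ω' = (0.8412, 0.6578, 0.2326)
q' = (-0.8535, -0.3243, -0.2734, 0.3026)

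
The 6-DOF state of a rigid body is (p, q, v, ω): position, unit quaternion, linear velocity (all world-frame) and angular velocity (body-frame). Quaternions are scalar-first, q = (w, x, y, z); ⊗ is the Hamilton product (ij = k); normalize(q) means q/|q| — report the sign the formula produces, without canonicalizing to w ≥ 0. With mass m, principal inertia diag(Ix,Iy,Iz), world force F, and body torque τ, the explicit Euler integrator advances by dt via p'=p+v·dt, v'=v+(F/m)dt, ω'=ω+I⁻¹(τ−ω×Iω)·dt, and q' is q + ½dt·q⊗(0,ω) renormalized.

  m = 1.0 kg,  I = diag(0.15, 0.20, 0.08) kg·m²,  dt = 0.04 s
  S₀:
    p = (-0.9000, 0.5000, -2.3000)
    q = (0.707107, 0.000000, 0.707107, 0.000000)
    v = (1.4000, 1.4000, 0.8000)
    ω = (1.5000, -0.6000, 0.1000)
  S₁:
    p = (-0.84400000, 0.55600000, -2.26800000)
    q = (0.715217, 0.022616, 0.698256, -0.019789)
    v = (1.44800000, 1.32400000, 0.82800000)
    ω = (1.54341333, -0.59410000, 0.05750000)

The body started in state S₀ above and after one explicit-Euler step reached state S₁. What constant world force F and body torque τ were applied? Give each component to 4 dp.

rate change Δω = (0.04341333, 0.00590000, -0.04250000)
precession coupling = (0.0072, 0.0105, -0.0450)
I·α + gyro = (0.1700, 0.0400, -0.1300)
v₁ − v₀ = (0.04800000, -0.07600000, 0.02800000)
F = m·Δv/dt = (1.2000, -1.9000, 0.7000)

F = (1.2000, -1.9000, 0.7000)
τ = (0.1700, 0.0400, -0.1300)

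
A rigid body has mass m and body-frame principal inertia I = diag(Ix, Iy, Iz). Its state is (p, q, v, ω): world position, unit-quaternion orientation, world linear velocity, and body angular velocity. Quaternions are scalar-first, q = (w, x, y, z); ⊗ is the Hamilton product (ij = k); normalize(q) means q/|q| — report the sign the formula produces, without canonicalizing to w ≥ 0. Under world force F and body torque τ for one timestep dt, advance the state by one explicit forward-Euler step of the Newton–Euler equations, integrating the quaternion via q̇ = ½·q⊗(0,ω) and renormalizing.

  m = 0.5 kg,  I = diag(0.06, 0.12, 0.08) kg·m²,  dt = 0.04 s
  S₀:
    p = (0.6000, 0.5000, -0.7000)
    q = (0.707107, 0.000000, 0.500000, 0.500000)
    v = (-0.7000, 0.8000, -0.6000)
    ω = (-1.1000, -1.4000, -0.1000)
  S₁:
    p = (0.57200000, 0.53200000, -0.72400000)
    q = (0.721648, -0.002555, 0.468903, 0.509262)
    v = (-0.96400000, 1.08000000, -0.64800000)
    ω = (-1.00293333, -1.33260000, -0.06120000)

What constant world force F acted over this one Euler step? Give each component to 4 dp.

F = (-3.3000, 3.5000, -0.6000)

velocity change Δv = (-0.26400000, 0.28000000, -0.04800000)
F = m·Δv/dt = (-3.3000, 3.5000, -0.6000)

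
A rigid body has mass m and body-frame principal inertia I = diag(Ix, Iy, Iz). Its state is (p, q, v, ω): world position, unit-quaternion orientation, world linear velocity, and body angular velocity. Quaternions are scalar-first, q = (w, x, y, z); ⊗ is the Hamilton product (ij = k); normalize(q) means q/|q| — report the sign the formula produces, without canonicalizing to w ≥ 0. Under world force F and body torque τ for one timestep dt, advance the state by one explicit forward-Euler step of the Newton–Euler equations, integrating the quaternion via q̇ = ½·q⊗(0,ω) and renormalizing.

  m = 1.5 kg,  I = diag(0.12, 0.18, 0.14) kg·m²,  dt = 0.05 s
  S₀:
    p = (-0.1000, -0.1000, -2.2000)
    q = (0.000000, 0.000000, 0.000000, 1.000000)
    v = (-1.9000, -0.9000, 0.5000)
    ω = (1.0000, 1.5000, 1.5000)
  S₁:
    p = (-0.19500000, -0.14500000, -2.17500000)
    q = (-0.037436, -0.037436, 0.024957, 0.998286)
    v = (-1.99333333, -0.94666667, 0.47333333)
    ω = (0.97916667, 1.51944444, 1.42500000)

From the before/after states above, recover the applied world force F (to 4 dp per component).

Δv = v₁−v₀ = (-0.09333333, -0.04666667, -0.02666667)
m·(v₁−v₀)/dt = (-2.8000, -1.4000, -0.8000)

F = (-2.8000, -1.4000, -0.8000)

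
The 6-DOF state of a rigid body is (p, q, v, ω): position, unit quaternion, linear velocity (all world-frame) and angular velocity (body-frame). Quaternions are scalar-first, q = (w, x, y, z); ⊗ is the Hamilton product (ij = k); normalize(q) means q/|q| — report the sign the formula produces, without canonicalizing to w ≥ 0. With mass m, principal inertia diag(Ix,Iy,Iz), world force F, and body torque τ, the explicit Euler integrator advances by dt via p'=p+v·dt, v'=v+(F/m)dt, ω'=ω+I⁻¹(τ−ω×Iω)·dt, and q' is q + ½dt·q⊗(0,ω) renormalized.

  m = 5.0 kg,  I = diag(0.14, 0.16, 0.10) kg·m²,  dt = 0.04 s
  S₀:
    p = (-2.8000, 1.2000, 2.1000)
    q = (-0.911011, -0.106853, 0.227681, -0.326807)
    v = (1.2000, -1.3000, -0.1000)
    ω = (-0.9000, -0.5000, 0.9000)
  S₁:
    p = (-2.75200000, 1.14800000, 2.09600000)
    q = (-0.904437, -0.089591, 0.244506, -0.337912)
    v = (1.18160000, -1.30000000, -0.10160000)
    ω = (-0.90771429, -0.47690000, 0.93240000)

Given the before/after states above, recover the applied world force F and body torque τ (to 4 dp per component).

Δω = ω₁−ω₀ = (-0.00771429, 0.02310000, 0.03240000)
gyro term ω₀×Iω₀ = (0.0270, -0.0324, 0.0090)
I·α + gyro = (0.0000, 0.0600, 0.0900)
velocity change Δv = (-0.01840000, 0.00000000, -0.00160000)
F = m·Δv/dt = (-2.3000, 0.0000, -0.2000)

F = (-2.3000, 0.0000, -0.2000)
τ = (0.0000, 0.0600, 0.0900)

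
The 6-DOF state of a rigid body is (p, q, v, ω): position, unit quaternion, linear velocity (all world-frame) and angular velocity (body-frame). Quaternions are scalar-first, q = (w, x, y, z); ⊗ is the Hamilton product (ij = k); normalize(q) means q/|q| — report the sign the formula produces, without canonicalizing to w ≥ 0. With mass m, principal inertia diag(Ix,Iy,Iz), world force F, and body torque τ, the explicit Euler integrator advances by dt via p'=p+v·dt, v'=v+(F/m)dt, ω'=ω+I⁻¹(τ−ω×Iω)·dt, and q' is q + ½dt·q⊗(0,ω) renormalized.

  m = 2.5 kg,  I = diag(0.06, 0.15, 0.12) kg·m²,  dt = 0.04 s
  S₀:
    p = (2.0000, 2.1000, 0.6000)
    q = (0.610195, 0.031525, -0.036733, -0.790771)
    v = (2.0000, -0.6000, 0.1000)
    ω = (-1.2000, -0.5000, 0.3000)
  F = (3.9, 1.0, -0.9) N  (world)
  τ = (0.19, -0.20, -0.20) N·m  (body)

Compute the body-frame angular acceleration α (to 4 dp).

α = (3.0917, -1.4773, -2.1167)

ω×(Iω) gyroscopic = (0.0045, 0.0216, 0.0540)
angular accel α = (3.0917, -1.4773, -2.1167)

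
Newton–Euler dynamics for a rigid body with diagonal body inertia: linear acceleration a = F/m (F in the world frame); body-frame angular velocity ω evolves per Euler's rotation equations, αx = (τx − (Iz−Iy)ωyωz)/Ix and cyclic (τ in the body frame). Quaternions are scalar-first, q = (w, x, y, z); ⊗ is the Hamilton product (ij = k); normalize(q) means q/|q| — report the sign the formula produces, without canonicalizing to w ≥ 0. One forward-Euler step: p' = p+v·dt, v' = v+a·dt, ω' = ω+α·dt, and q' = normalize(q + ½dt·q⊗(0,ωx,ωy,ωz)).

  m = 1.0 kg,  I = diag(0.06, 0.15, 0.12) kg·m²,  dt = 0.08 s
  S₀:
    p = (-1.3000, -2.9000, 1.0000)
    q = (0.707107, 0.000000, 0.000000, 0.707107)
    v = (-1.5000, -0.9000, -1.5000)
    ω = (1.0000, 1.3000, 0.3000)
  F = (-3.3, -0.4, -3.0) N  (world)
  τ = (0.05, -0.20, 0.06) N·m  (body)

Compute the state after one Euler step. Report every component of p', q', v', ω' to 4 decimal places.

new position p' = (-1.4200, -2.9720, 0.8800)
new velocity v' = (-1.7640, -0.9320, -1.7400)
(τ − ω×Iω)/I = (1.0283, -1.2133, -0.4750)
ω' = ω + α·dt = (1.0823, 1.2029, 0.2620)
q⊗(0,ω) = (-0.2121321, -0.2121321, 1.6263461, 0.2121321)
q + ½dt·q⊗(0,ω), renormalized = (0.6971, -0.0085, 0.0649, 0.7140)

p' = (-1.4200, -2.9720, 0.8800)
q' = (0.6971, -0.0085, 0.0649, 0.7140)
v' = (-1.7640, -0.9320, -1.7400)
ω' = (1.0823, 1.2029, 0.2620)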